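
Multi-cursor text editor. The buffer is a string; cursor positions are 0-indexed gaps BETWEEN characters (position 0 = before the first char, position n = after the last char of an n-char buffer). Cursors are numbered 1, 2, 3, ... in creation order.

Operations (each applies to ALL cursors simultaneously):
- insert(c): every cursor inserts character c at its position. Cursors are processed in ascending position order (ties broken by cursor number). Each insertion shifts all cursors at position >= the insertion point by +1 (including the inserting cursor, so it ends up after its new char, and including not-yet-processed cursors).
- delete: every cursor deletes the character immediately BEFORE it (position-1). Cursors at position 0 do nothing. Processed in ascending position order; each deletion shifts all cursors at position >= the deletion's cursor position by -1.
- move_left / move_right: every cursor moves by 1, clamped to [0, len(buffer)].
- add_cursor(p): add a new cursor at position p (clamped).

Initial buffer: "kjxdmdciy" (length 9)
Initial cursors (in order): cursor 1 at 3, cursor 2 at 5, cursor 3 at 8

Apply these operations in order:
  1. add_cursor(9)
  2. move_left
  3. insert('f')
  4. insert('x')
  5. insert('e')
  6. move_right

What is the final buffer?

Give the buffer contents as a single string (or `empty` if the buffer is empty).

Answer: kjfxexdfxemdcfxeifxey

Derivation:
After op 1 (add_cursor(9)): buffer="kjxdmdciy" (len 9), cursors c1@3 c2@5 c3@8 c4@9, authorship .........
After op 2 (move_left): buffer="kjxdmdciy" (len 9), cursors c1@2 c2@4 c3@7 c4@8, authorship .........
After op 3 (insert('f')): buffer="kjfxdfmdcfify" (len 13), cursors c1@3 c2@6 c3@10 c4@12, authorship ..1..2...3.4.
After op 4 (insert('x')): buffer="kjfxxdfxmdcfxifxy" (len 17), cursors c1@4 c2@8 c3@13 c4@16, authorship ..11..22...33.44.
After op 5 (insert('e')): buffer="kjfxexdfxemdcfxeifxey" (len 21), cursors c1@5 c2@10 c3@16 c4@20, authorship ..111..222...333.444.
After op 6 (move_right): buffer="kjfxexdfxemdcfxeifxey" (len 21), cursors c1@6 c2@11 c3@17 c4@21, authorship ..111..222...333.444.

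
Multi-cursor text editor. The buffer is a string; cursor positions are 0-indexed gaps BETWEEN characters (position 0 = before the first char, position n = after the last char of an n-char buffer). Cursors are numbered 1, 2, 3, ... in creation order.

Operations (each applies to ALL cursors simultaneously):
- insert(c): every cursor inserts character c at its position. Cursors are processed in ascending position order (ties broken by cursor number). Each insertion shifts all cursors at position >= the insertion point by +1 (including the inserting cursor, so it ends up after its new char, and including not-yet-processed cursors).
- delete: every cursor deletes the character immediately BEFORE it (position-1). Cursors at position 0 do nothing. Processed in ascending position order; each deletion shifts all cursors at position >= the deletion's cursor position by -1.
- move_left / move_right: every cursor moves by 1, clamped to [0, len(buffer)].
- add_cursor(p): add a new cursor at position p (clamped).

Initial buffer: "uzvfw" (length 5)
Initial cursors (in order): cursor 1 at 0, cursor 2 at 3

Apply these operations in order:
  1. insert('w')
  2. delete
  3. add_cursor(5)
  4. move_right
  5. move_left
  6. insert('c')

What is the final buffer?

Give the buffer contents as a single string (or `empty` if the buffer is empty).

Answer: cuzvcfcw

Derivation:
After op 1 (insert('w')): buffer="wuzvwfw" (len 7), cursors c1@1 c2@5, authorship 1...2..
After op 2 (delete): buffer="uzvfw" (len 5), cursors c1@0 c2@3, authorship .....
After op 3 (add_cursor(5)): buffer="uzvfw" (len 5), cursors c1@0 c2@3 c3@5, authorship .....
After op 4 (move_right): buffer="uzvfw" (len 5), cursors c1@1 c2@4 c3@5, authorship .....
After op 5 (move_left): buffer="uzvfw" (len 5), cursors c1@0 c2@3 c3@4, authorship .....
After op 6 (insert('c')): buffer="cuzvcfcw" (len 8), cursors c1@1 c2@5 c3@7, authorship 1...2.3.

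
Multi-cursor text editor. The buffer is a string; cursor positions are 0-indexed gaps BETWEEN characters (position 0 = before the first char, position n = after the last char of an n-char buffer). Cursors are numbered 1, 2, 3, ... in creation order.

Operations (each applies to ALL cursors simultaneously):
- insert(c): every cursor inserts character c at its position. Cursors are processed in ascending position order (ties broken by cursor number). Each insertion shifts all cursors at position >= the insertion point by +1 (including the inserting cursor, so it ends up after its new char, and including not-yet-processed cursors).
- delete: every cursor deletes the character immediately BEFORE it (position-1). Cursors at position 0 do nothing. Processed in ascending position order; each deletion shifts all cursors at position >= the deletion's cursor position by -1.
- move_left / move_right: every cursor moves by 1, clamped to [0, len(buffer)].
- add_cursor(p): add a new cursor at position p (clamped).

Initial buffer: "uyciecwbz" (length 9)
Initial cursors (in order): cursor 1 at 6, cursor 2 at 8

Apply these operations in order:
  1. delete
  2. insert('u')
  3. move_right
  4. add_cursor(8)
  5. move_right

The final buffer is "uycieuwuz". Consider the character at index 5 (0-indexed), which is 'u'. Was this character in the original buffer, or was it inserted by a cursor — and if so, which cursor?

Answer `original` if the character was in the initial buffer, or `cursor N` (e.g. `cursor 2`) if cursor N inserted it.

After op 1 (delete): buffer="uyciewz" (len 7), cursors c1@5 c2@6, authorship .......
After op 2 (insert('u')): buffer="uycieuwuz" (len 9), cursors c1@6 c2@8, authorship .....1.2.
After op 3 (move_right): buffer="uycieuwuz" (len 9), cursors c1@7 c2@9, authorship .....1.2.
After op 4 (add_cursor(8)): buffer="uycieuwuz" (len 9), cursors c1@7 c3@8 c2@9, authorship .....1.2.
After op 5 (move_right): buffer="uycieuwuz" (len 9), cursors c1@8 c2@9 c3@9, authorship .....1.2.
Authorship (.=original, N=cursor N): . . . . . 1 . 2 .
Index 5: author = 1

Answer: cursor 1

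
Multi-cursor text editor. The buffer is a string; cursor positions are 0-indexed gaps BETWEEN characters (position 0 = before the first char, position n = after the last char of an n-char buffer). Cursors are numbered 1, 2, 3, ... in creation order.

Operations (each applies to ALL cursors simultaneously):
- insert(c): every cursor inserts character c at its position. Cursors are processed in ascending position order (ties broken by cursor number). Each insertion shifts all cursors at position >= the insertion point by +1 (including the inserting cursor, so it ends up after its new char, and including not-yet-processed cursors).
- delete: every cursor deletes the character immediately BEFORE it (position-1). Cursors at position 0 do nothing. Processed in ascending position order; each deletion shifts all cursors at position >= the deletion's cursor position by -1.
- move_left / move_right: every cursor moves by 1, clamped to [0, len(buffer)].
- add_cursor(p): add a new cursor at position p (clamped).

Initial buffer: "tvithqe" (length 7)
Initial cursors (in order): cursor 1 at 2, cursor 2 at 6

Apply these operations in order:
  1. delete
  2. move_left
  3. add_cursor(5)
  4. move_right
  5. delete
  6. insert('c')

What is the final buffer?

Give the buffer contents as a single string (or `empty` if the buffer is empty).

Answer: citcc

Derivation:
After op 1 (delete): buffer="tithe" (len 5), cursors c1@1 c2@4, authorship .....
After op 2 (move_left): buffer="tithe" (len 5), cursors c1@0 c2@3, authorship .....
After op 3 (add_cursor(5)): buffer="tithe" (len 5), cursors c1@0 c2@3 c3@5, authorship .....
After op 4 (move_right): buffer="tithe" (len 5), cursors c1@1 c2@4 c3@5, authorship .....
After op 5 (delete): buffer="it" (len 2), cursors c1@0 c2@2 c3@2, authorship ..
After op 6 (insert('c')): buffer="citcc" (len 5), cursors c1@1 c2@5 c3@5, authorship 1..23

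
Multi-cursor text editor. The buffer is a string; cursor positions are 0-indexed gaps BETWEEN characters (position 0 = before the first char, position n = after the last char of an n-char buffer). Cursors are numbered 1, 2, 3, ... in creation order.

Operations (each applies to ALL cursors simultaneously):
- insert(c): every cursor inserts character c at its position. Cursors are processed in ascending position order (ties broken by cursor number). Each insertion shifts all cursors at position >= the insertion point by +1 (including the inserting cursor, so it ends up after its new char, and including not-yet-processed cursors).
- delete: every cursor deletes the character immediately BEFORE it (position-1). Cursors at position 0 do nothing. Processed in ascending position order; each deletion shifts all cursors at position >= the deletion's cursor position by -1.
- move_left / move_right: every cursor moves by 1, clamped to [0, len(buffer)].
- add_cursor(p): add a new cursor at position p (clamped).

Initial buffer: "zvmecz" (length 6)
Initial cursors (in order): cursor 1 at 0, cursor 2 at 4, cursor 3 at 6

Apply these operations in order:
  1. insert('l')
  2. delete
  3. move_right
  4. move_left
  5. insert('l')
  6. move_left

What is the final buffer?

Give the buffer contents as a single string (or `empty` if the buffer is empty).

Answer: lzvmelclz

Derivation:
After op 1 (insert('l')): buffer="lzvmelczl" (len 9), cursors c1@1 c2@6 c3@9, authorship 1....2..3
After op 2 (delete): buffer="zvmecz" (len 6), cursors c1@0 c2@4 c3@6, authorship ......
After op 3 (move_right): buffer="zvmecz" (len 6), cursors c1@1 c2@5 c3@6, authorship ......
After op 4 (move_left): buffer="zvmecz" (len 6), cursors c1@0 c2@4 c3@5, authorship ......
After op 5 (insert('l')): buffer="lzvmelclz" (len 9), cursors c1@1 c2@6 c3@8, authorship 1....2.3.
After op 6 (move_left): buffer="lzvmelclz" (len 9), cursors c1@0 c2@5 c3@7, authorship 1....2.3.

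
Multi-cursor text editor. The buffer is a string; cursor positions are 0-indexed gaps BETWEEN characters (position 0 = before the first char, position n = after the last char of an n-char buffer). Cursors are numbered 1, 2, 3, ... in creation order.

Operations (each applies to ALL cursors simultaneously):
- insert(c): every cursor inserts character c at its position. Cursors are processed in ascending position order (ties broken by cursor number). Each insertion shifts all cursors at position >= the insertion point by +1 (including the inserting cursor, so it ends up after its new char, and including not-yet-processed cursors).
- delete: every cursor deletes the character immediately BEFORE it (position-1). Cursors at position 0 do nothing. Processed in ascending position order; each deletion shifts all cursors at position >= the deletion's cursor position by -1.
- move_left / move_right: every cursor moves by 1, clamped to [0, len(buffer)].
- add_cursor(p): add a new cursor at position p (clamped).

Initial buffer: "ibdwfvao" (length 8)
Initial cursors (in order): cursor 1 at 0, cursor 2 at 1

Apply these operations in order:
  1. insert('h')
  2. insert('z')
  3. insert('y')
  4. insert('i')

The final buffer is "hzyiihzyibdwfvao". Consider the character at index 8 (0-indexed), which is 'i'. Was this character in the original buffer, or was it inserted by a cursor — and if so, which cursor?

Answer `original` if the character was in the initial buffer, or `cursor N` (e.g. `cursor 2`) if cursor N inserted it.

Answer: cursor 2

Derivation:
After op 1 (insert('h')): buffer="hihbdwfvao" (len 10), cursors c1@1 c2@3, authorship 1.2.......
After op 2 (insert('z')): buffer="hzihzbdwfvao" (len 12), cursors c1@2 c2@5, authorship 11.22.......
After op 3 (insert('y')): buffer="hzyihzybdwfvao" (len 14), cursors c1@3 c2@7, authorship 111.222.......
After op 4 (insert('i')): buffer="hzyiihzyibdwfvao" (len 16), cursors c1@4 c2@9, authorship 1111.2222.......
Authorship (.=original, N=cursor N): 1 1 1 1 . 2 2 2 2 . . . . . . .
Index 8: author = 2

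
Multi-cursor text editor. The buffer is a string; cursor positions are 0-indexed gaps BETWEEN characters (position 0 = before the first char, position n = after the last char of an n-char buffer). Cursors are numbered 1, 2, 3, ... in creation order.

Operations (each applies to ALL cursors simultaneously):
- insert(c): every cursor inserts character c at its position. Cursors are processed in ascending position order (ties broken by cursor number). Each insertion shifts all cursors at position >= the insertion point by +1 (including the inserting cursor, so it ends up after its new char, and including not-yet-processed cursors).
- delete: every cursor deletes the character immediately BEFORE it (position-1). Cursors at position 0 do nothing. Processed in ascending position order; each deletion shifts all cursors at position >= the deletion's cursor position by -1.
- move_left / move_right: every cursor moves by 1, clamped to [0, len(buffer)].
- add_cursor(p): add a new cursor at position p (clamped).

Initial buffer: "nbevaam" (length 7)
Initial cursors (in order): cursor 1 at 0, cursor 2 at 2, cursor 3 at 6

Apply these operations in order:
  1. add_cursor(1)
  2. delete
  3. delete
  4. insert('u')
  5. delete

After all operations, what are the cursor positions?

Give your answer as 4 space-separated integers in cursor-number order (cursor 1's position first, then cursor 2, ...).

Answer: 0 0 2 0

Derivation:
After op 1 (add_cursor(1)): buffer="nbevaam" (len 7), cursors c1@0 c4@1 c2@2 c3@6, authorship .......
After op 2 (delete): buffer="evam" (len 4), cursors c1@0 c2@0 c4@0 c3@3, authorship ....
After op 3 (delete): buffer="evm" (len 3), cursors c1@0 c2@0 c4@0 c3@2, authorship ...
After op 4 (insert('u')): buffer="uuuevum" (len 7), cursors c1@3 c2@3 c4@3 c3@6, authorship 124..3.
After op 5 (delete): buffer="evm" (len 3), cursors c1@0 c2@0 c4@0 c3@2, authorship ...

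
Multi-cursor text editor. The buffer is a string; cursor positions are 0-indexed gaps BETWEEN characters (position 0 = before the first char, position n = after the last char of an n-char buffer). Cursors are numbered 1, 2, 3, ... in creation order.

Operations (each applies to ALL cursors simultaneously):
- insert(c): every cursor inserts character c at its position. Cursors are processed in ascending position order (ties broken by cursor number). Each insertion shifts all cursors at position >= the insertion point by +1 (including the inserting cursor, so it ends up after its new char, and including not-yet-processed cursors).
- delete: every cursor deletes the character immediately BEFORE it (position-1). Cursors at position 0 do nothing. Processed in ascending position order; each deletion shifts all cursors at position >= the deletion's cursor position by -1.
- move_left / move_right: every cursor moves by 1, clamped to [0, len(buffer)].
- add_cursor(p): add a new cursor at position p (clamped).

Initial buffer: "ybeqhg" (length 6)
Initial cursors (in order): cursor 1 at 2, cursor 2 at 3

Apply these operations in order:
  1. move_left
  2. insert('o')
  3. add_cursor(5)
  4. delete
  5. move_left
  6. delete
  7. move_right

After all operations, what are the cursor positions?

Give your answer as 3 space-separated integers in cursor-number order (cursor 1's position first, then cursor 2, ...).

Answer: 1 1 1

Derivation:
After op 1 (move_left): buffer="ybeqhg" (len 6), cursors c1@1 c2@2, authorship ......
After op 2 (insert('o')): buffer="yoboeqhg" (len 8), cursors c1@2 c2@4, authorship .1.2....
After op 3 (add_cursor(5)): buffer="yoboeqhg" (len 8), cursors c1@2 c2@4 c3@5, authorship .1.2....
After op 4 (delete): buffer="ybqhg" (len 5), cursors c1@1 c2@2 c3@2, authorship .....
After op 5 (move_left): buffer="ybqhg" (len 5), cursors c1@0 c2@1 c3@1, authorship .....
After op 6 (delete): buffer="bqhg" (len 4), cursors c1@0 c2@0 c3@0, authorship ....
After op 7 (move_right): buffer="bqhg" (len 4), cursors c1@1 c2@1 c3@1, authorship ....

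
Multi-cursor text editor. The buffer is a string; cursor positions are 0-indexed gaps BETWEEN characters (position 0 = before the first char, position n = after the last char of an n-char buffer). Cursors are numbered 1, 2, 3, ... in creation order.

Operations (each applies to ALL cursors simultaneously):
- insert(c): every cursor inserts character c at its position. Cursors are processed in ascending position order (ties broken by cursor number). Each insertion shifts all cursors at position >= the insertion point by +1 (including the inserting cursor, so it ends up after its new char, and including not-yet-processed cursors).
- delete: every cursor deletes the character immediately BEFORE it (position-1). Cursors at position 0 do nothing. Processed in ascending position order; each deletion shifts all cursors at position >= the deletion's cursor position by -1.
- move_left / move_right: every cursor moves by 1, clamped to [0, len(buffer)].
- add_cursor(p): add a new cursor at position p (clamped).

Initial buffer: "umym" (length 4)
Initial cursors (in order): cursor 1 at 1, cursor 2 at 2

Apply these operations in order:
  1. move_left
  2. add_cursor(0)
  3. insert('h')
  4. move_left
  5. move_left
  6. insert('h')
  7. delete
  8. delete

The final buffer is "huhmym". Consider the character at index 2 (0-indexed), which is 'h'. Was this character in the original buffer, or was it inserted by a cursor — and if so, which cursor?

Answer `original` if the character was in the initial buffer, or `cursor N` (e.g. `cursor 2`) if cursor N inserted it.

Answer: cursor 2

Derivation:
After op 1 (move_left): buffer="umym" (len 4), cursors c1@0 c2@1, authorship ....
After op 2 (add_cursor(0)): buffer="umym" (len 4), cursors c1@0 c3@0 c2@1, authorship ....
After op 3 (insert('h')): buffer="hhuhmym" (len 7), cursors c1@2 c3@2 c2@4, authorship 13.2...
After op 4 (move_left): buffer="hhuhmym" (len 7), cursors c1@1 c3@1 c2@3, authorship 13.2...
After op 5 (move_left): buffer="hhuhmym" (len 7), cursors c1@0 c3@0 c2@2, authorship 13.2...
After op 6 (insert('h')): buffer="hhhhhuhmym" (len 10), cursors c1@2 c3@2 c2@5, authorship 13132.2...
After op 7 (delete): buffer="hhuhmym" (len 7), cursors c1@0 c3@0 c2@2, authorship 13.2...
After op 8 (delete): buffer="huhmym" (len 6), cursors c1@0 c3@0 c2@1, authorship 1.2...
Authorship (.=original, N=cursor N): 1 . 2 . . .
Index 2: author = 2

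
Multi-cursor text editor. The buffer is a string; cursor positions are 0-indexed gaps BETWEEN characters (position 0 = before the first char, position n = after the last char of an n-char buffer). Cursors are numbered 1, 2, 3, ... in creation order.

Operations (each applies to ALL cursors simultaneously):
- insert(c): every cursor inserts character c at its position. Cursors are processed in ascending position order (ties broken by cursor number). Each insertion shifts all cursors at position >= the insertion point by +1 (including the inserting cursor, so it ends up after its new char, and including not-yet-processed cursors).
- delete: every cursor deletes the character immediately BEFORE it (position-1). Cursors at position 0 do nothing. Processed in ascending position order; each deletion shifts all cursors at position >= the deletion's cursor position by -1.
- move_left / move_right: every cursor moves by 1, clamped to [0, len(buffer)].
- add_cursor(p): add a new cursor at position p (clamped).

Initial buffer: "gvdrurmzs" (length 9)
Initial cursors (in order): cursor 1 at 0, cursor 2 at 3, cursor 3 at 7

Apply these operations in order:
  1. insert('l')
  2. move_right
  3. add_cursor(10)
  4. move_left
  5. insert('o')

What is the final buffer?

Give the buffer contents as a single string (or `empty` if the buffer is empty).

Answer: logvdlorurmolozs

Derivation:
After op 1 (insert('l')): buffer="lgvdlrurmlzs" (len 12), cursors c1@1 c2@5 c3@10, authorship 1...2....3..
After op 2 (move_right): buffer="lgvdlrurmlzs" (len 12), cursors c1@2 c2@6 c3@11, authorship 1...2....3..
After op 3 (add_cursor(10)): buffer="lgvdlrurmlzs" (len 12), cursors c1@2 c2@6 c4@10 c3@11, authorship 1...2....3..
After op 4 (move_left): buffer="lgvdlrurmlzs" (len 12), cursors c1@1 c2@5 c4@9 c3@10, authorship 1...2....3..
After op 5 (insert('o')): buffer="logvdlorurmolozs" (len 16), cursors c1@2 c2@7 c4@12 c3@14, authorship 11...22....433..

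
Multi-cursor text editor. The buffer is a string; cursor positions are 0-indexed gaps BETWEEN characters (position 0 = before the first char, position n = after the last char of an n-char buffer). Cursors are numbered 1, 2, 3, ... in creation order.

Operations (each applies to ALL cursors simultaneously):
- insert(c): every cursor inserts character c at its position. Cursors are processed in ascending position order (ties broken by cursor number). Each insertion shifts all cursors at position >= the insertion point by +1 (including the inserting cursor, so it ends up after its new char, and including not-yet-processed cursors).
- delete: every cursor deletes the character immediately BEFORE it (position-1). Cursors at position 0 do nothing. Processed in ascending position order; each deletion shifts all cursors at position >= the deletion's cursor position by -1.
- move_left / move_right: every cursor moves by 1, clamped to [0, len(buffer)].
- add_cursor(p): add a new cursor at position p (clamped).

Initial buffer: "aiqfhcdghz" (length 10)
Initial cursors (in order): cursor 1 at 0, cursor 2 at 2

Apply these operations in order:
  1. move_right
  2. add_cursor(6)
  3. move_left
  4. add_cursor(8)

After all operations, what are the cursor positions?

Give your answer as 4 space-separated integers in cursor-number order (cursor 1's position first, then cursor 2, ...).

After op 1 (move_right): buffer="aiqfhcdghz" (len 10), cursors c1@1 c2@3, authorship ..........
After op 2 (add_cursor(6)): buffer="aiqfhcdghz" (len 10), cursors c1@1 c2@3 c3@6, authorship ..........
After op 3 (move_left): buffer="aiqfhcdghz" (len 10), cursors c1@0 c2@2 c3@5, authorship ..........
After op 4 (add_cursor(8)): buffer="aiqfhcdghz" (len 10), cursors c1@0 c2@2 c3@5 c4@8, authorship ..........

Answer: 0 2 5 8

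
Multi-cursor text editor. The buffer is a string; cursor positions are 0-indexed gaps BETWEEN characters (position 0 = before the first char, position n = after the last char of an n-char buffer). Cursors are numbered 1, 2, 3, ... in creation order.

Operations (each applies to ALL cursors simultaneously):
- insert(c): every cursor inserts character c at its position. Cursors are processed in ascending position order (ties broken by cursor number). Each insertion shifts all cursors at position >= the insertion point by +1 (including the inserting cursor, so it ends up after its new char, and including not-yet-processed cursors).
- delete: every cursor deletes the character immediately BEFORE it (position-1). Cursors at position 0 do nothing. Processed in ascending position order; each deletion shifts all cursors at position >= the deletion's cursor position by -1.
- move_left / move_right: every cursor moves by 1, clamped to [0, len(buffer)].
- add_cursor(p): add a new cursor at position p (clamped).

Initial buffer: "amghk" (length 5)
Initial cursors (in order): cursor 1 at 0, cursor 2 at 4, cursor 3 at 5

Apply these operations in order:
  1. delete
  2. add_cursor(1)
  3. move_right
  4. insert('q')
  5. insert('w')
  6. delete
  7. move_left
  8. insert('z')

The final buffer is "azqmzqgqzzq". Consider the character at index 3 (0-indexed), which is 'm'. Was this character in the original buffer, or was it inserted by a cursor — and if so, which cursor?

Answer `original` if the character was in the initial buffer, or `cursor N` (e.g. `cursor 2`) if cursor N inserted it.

After op 1 (delete): buffer="amg" (len 3), cursors c1@0 c2@3 c3@3, authorship ...
After op 2 (add_cursor(1)): buffer="amg" (len 3), cursors c1@0 c4@1 c2@3 c3@3, authorship ...
After op 3 (move_right): buffer="amg" (len 3), cursors c1@1 c4@2 c2@3 c3@3, authorship ...
After op 4 (insert('q')): buffer="aqmqgqq" (len 7), cursors c1@2 c4@4 c2@7 c3@7, authorship .1.4.23
After op 5 (insert('w')): buffer="aqwmqwgqqww" (len 11), cursors c1@3 c4@6 c2@11 c3@11, authorship .11.44.2323
After op 6 (delete): buffer="aqmqgqq" (len 7), cursors c1@2 c4@4 c2@7 c3@7, authorship .1.4.23
After op 7 (move_left): buffer="aqmqgqq" (len 7), cursors c1@1 c4@3 c2@6 c3@6, authorship .1.4.23
After op 8 (insert('z')): buffer="azqmzqgqzzq" (len 11), cursors c1@2 c4@5 c2@10 c3@10, authorship .11.44.2233
Authorship (.=original, N=cursor N): . 1 1 . 4 4 . 2 2 3 3
Index 3: author = original

Answer: original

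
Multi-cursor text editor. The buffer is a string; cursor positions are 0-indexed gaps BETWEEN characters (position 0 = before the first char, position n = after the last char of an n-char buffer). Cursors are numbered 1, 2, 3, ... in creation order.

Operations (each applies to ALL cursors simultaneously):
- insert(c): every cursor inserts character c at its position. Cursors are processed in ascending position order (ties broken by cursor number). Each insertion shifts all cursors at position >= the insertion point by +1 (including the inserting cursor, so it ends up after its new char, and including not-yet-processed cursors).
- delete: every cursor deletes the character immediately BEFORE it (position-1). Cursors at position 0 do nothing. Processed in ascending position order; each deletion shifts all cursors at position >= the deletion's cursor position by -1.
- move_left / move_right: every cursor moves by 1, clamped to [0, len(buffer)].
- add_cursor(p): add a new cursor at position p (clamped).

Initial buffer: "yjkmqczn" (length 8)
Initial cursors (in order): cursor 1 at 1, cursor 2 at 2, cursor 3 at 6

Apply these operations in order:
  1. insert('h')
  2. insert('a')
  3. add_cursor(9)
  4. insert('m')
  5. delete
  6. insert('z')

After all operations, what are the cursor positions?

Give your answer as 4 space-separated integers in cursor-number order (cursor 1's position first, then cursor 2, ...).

After op 1 (insert('h')): buffer="yhjhkmqchzn" (len 11), cursors c1@2 c2@4 c3@9, authorship .1.2....3..
After op 2 (insert('a')): buffer="yhajhakmqchazn" (len 14), cursors c1@3 c2@6 c3@12, authorship .11.22....33..
After op 3 (add_cursor(9)): buffer="yhajhakmqchazn" (len 14), cursors c1@3 c2@6 c4@9 c3@12, authorship .11.22....33..
After op 4 (insert('m')): buffer="yhamjhamkmqmchamzn" (len 18), cursors c1@4 c2@8 c4@12 c3@16, authorship .111.222...4.333..
After op 5 (delete): buffer="yhajhakmqchazn" (len 14), cursors c1@3 c2@6 c4@9 c3@12, authorship .11.22....33..
After op 6 (insert('z')): buffer="yhazjhazkmqzchazzn" (len 18), cursors c1@4 c2@8 c4@12 c3@16, authorship .111.222...4.333..

Answer: 4 8 16 12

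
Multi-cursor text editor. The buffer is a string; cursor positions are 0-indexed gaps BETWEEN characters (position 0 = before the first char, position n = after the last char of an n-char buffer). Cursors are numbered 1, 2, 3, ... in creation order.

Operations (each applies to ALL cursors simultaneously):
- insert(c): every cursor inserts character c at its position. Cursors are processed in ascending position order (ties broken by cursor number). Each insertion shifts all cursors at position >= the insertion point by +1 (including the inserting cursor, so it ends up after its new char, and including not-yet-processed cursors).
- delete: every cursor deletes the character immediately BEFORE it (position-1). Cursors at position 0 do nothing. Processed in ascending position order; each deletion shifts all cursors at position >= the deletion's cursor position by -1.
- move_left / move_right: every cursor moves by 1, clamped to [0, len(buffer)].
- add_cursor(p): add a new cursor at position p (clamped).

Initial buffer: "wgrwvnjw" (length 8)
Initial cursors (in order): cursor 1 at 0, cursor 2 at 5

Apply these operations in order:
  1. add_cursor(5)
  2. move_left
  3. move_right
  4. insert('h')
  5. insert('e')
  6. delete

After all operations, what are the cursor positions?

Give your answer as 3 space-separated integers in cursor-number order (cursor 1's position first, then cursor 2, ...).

Answer: 2 8 8

Derivation:
After op 1 (add_cursor(5)): buffer="wgrwvnjw" (len 8), cursors c1@0 c2@5 c3@5, authorship ........
After op 2 (move_left): buffer="wgrwvnjw" (len 8), cursors c1@0 c2@4 c3@4, authorship ........
After op 3 (move_right): buffer="wgrwvnjw" (len 8), cursors c1@1 c2@5 c3@5, authorship ........
After op 4 (insert('h')): buffer="whgrwvhhnjw" (len 11), cursors c1@2 c2@8 c3@8, authorship .1....23...
After op 5 (insert('e')): buffer="whegrwvhheenjw" (len 14), cursors c1@3 c2@11 c3@11, authorship .11....2323...
After op 6 (delete): buffer="whgrwvhhnjw" (len 11), cursors c1@2 c2@8 c3@8, authorship .1....23...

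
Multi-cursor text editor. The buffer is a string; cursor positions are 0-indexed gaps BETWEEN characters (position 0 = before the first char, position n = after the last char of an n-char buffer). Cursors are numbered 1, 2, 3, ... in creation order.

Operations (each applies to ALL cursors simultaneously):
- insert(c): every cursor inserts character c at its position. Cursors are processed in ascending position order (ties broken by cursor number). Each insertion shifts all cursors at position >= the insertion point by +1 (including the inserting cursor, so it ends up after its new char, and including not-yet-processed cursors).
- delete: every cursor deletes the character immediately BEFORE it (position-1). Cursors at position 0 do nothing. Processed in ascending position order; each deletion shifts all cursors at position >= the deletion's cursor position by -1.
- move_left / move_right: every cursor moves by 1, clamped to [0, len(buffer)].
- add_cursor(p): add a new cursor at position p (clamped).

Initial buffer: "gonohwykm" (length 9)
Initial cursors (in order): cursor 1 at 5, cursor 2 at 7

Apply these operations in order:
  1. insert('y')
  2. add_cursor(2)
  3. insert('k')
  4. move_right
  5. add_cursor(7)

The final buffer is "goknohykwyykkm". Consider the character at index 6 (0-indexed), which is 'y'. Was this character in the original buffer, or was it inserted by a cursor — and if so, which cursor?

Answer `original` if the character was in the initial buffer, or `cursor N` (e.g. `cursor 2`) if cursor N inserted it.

Answer: cursor 1

Derivation:
After op 1 (insert('y')): buffer="gonohywyykm" (len 11), cursors c1@6 c2@9, authorship .....1..2..
After op 2 (add_cursor(2)): buffer="gonohywyykm" (len 11), cursors c3@2 c1@6 c2@9, authorship .....1..2..
After op 3 (insert('k')): buffer="goknohykwyykkm" (len 14), cursors c3@3 c1@8 c2@12, authorship ..3...11..22..
After op 4 (move_right): buffer="goknohykwyykkm" (len 14), cursors c3@4 c1@9 c2@13, authorship ..3...11..22..
After op 5 (add_cursor(7)): buffer="goknohykwyykkm" (len 14), cursors c3@4 c4@7 c1@9 c2@13, authorship ..3...11..22..
Authorship (.=original, N=cursor N): . . 3 . . . 1 1 . . 2 2 . .
Index 6: author = 1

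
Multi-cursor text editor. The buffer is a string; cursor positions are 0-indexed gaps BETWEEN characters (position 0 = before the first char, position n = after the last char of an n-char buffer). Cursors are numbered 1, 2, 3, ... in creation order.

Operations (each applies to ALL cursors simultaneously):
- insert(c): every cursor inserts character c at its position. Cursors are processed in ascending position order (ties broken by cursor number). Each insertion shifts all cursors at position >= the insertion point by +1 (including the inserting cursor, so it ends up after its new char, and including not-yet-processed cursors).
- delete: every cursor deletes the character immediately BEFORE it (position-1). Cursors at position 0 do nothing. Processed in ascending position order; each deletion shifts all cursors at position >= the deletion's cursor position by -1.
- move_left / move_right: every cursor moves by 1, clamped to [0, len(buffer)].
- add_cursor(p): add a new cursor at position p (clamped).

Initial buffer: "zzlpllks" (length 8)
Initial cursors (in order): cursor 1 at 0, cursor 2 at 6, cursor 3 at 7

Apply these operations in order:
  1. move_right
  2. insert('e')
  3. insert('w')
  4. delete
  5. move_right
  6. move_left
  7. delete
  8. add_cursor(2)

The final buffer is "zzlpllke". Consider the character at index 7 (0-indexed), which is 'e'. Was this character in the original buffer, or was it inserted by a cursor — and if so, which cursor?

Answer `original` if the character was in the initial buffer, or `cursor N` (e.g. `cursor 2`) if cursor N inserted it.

After op 1 (move_right): buffer="zzlpllks" (len 8), cursors c1@1 c2@7 c3@8, authorship ........
After op 2 (insert('e')): buffer="zezlpllkese" (len 11), cursors c1@2 c2@9 c3@11, authorship .1......2.3
After op 3 (insert('w')): buffer="zewzlpllkewsew" (len 14), cursors c1@3 c2@11 c3@14, authorship .11......22.33
After op 4 (delete): buffer="zezlpllkese" (len 11), cursors c1@2 c2@9 c3@11, authorship .1......2.3
After op 5 (move_right): buffer="zezlpllkese" (len 11), cursors c1@3 c2@10 c3@11, authorship .1......2.3
After op 6 (move_left): buffer="zezlpllkese" (len 11), cursors c1@2 c2@9 c3@10, authorship .1......2.3
After op 7 (delete): buffer="zzlpllke" (len 8), cursors c1@1 c2@7 c3@7, authorship .......3
After op 8 (add_cursor(2)): buffer="zzlpllke" (len 8), cursors c1@1 c4@2 c2@7 c3@7, authorship .......3
Authorship (.=original, N=cursor N): . . . . . . . 3
Index 7: author = 3

Answer: cursor 3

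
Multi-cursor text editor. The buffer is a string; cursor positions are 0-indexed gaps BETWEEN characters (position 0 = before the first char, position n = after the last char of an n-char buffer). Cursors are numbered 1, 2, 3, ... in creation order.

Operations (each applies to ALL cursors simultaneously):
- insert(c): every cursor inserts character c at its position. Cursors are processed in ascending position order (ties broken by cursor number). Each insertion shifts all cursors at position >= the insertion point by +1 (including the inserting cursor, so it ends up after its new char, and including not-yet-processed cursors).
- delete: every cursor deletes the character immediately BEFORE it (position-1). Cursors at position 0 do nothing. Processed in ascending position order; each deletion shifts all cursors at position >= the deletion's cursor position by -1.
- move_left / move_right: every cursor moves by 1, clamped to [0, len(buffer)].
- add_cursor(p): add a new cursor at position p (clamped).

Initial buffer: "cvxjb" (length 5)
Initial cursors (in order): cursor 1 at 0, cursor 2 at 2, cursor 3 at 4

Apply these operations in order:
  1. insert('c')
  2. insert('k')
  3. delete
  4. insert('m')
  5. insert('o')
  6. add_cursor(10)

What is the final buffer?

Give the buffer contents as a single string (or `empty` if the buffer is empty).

After op 1 (insert('c')): buffer="ccvcxjcb" (len 8), cursors c1@1 c2@4 c3@7, authorship 1..2..3.
After op 2 (insert('k')): buffer="ckcvckxjckb" (len 11), cursors c1@2 c2@6 c3@10, authorship 11..22..33.
After op 3 (delete): buffer="ccvcxjcb" (len 8), cursors c1@1 c2@4 c3@7, authorship 1..2..3.
After op 4 (insert('m')): buffer="cmcvcmxjcmb" (len 11), cursors c1@2 c2@6 c3@10, authorship 11..22..33.
After op 5 (insert('o')): buffer="cmocvcmoxjcmob" (len 14), cursors c1@3 c2@8 c3@13, authorship 111..222..333.
After op 6 (add_cursor(10)): buffer="cmocvcmoxjcmob" (len 14), cursors c1@3 c2@8 c4@10 c3@13, authorship 111..222..333.

Answer: cmocvcmoxjcmob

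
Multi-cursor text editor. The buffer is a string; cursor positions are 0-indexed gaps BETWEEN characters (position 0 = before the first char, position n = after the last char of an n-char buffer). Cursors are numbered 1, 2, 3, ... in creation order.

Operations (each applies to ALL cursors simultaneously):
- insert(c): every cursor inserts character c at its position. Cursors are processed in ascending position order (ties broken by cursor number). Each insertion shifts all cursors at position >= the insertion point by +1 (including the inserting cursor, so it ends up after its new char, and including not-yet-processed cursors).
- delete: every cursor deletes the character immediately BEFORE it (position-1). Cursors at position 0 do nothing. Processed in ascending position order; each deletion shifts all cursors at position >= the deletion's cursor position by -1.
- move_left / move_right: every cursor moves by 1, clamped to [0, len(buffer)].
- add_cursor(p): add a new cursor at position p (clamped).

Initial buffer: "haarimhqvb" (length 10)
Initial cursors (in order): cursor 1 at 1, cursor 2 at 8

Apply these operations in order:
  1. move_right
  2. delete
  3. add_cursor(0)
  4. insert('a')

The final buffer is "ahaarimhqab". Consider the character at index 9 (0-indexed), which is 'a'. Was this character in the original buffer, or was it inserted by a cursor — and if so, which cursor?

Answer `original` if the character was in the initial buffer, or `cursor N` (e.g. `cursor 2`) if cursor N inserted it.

After op 1 (move_right): buffer="haarimhqvb" (len 10), cursors c1@2 c2@9, authorship ..........
After op 2 (delete): buffer="harimhqb" (len 8), cursors c1@1 c2@7, authorship ........
After op 3 (add_cursor(0)): buffer="harimhqb" (len 8), cursors c3@0 c1@1 c2@7, authorship ........
After op 4 (insert('a')): buffer="ahaarimhqab" (len 11), cursors c3@1 c1@3 c2@10, authorship 3.1......2.
Authorship (.=original, N=cursor N): 3 . 1 . . . . . . 2 .
Index 9: author = 2

Answer: cursor 2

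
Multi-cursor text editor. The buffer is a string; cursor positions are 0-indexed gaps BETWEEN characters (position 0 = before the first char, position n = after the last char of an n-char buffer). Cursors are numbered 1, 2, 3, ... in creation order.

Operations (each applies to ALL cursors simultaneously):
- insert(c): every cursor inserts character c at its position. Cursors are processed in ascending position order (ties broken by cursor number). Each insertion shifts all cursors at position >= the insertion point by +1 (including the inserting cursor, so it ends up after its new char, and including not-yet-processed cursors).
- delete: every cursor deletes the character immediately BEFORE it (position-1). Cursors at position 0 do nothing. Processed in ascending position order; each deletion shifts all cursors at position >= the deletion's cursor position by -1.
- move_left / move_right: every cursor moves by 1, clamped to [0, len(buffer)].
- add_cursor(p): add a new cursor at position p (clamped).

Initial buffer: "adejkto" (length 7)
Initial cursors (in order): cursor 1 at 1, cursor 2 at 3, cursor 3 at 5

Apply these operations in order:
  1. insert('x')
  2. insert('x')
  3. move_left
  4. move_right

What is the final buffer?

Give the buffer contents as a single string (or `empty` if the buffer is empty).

After op 1 (insert('x')): buffer="axdexjkxto" (len 10), cursors c1@2 c2@5 c3@8, authorship .1..2..3..
After op 2 (insert('x')): buffer="axxdexxjkxxto" (len 13), cursors c1@3 c2@7 c3@11, authorship .11..22..33..
After op 3 (move_left): buffer="axxdexxjkxxto" (len 13), cursors c1@2 c2@6 c3@10, authorship .11..22..33..
After op 4 (move_right): buffer="axxdexxjkxxto" (len 13), cursors c1@3 c2@7 c3@11, authorship .11..22..33..

Answer: axxdexxjkxxto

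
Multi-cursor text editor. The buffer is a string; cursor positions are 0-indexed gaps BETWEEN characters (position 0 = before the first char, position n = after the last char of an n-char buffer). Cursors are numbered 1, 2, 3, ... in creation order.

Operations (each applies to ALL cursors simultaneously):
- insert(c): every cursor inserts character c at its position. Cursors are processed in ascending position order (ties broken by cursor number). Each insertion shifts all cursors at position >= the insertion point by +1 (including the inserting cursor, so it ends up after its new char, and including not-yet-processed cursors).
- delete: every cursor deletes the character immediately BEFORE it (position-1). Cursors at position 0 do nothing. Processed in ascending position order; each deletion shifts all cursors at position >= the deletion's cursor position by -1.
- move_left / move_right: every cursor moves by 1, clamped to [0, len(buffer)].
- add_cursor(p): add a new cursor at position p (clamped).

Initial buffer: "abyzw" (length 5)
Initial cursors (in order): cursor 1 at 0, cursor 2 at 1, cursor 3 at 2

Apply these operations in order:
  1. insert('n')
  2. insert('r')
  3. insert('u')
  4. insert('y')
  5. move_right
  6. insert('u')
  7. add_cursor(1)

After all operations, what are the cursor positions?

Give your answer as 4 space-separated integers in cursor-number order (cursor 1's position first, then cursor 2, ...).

Answer: 6 12 18 1

Derivation:
After op 1 (insert('n')): buffer="nanbnyzw" (len 8), cursors c1@1 c2@3 c3@5, authorship 1.2.3...
After op 2 (insert('r')): buffer="nranrbnryzw" (len 11), cursors c1@2 c2@5 c3@8, authorship 11.22.33...
After op 3 (insert('u')): buffer="nruanrubnruyzw" (len 14), cursors c1@3 c2@7 c3@11, authorship 111.222.333...
After op 4 (insert('y')): buffer="nruyanruybnruyyzw" (len 17), cursors c1@4 c2@9 c3@14, authorship 1111.2222.3333...
After op 5 (move_right): buffer="nruyanruybnruyyzw" (len 17), cursors c1@5 c2@10 c3@15, authorship 1111.2222.3333...
After op 6 (insert('u')): buffer="nruyaunruybunruyyuzw" (len 20), cursors c1@6 c2@12 c3@18, authorship 1111.12222.23333.3..
After op 7 (add_cursor(1)): buffer="nruyaunruybunruyyuzw" (len 20), cursors c4@1 c1@6 c2@12 c3@18, authorship 1111.12222.23333.3..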